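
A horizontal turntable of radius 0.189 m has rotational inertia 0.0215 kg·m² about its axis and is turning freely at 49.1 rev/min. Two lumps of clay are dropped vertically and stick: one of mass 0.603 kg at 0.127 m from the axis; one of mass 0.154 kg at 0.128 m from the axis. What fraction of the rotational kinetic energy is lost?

fraction ≈ 0.363

The added mass arrives with no angular momentum about the axis, and any external torque about the axis is negligible, so the system's angular momentum is conserved.
Added inertia Σmr² = (0.603)(0.127)² + (0.154)(0.128)² = 0.01225 kg·m²; I_f = 0.02150 + 0.01225 = 0.03375 kg·m².
ω_f = I_p ω_i / I_f = (0.02150)(49.1) / 0.03375 = 31.28 rpm.
KE_i = ½(0.02150)(5.142 rad/s)² = 0.2842 J; KE_f = ½(0.03375)(3.276)² = 0.1811 J.
Fraction lost = 0.3629.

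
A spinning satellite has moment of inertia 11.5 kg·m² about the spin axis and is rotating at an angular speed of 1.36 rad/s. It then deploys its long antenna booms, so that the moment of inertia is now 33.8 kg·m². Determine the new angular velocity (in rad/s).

ω₂ ≈ 0.463 rad/s

Angular momentum about the spin axis is conserved since the torque about it is zero.
ω₂ = I₁ω₁ / I₂ = (11.50)(1.36 rad/s) / (33.80) = 0.4627 rad/s.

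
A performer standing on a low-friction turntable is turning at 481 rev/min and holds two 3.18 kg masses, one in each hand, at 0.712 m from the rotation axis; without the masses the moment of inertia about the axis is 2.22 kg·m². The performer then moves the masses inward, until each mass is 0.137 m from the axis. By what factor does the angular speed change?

No external torque acts about the spin axis, so angular momentum is conserved.
I₁ = 2.22 + 2(3.18)(0.712)² = 5.444 kg·m²; I₂ = 2.22 + 2(3.18)(0.137)² = 2.339 kg·m².
ω₂/ω₁ = I₁/I₂ = 5.444 / 2.339 = 2.327.

ω₂/ω₁ ≈ 2.33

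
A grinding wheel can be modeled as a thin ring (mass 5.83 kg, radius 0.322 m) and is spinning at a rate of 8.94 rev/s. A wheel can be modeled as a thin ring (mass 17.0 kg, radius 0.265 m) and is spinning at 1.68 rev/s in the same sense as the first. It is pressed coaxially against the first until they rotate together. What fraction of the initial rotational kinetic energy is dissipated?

The coupling torques are internal; angular momentum about the shared axis is conserved.
Moments of inertia: I_A = (5.83)(0.322)² = 0.6045 kg·m²; I_B = (17.0)(0.265)² = 1.194 kg·m².
Taking A's sense as positive: L = (0.6045)(8.94) + (1.194)(1.68) = 7.410 kg·m²·rev/s.
Combined I = 0.6045 + 1.194 = 1.798 kg·m².
ω_f = L / I = 7.410 / 1.798 = 4.120 rev/s.
KE_i = ½ΣIω² = 1020 J; KE_f = ½(1.798)(25.89)² = 602.6 J.
Fraction dissipated = (KE_i − KE_f)/KE_i = 0.4093.

fraction ≈ 0.409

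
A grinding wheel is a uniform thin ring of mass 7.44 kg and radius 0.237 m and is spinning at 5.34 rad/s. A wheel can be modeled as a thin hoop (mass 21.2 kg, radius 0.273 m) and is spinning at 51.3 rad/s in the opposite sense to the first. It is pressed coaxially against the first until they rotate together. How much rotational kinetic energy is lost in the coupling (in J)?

The coupling torques are internal; angular momentum about the shared axis is conserved.
Moments of inertia: I_A = (7.44)(0.237)² = 0.4179 kg·m²; I_B = (21.2)(0.273)² = 1.580 kg·m².
Taking A's sense as positive: L = (0.4179)(5.34) − (1.580)(51.3) = -78.82 kg·m²·rad/s.
Combined I = 0.4179 + 1.580 = 1.998 kg·m².
ω_f = L / I = -78.82 / 1.998 = -39.45 rad/s.
KE_i = ½ΣIω² = 2085 J; KE_f = ½(1.998)(39.45)² = 1555 J.

ΔKE lost ≈ 530 J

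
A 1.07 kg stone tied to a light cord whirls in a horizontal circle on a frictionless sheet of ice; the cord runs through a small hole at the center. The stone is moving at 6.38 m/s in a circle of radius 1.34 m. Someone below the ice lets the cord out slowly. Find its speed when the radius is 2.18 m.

v₂ ≈ 3.92 m/s

Central (radial) force ⇒ zero torque about the center ⇒ m v r is constant.
v₂ = v₁ r₁ / r₂ = (6.38)(1.34) / (2.18) = 3.922 m/s.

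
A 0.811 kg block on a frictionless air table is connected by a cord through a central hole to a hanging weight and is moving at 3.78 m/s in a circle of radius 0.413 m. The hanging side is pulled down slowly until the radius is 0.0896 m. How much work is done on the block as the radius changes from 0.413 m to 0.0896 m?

W ≈ 117 J

The only horizontal force on the mass is along the cord (radial), so it exerts no torque about the hole and angular momentum m v r is conserved.
v₂ = v₁ r₁ / r₂ = (3.78)(0.413) / (0.0896) = 17.42 m/s.
W = ΔKE = ½m(v₂² − v₁²) = 117.3 J.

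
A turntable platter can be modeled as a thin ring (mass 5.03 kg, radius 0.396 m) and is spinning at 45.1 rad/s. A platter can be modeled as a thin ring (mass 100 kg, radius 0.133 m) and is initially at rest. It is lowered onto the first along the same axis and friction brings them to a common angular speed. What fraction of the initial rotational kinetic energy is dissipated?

fraction ≈ 0.692

The coupling torques are internal; angular momentum about the shared axis is conserved.
Moments of inertia: I_A = (5.03)(0.396)² = 0.7888 kg·m²; I_B = (100)(0.133)² = 1.769 kg·m².
Taking A's sense as positive: L = (0.7888)(45.1) = 35.57 kg·m²·rad/s.
Combined I = 0.7888 + 1.769 = 2.558 kg·m².
ω_f = L / I = 35.57 / 2.558 = 13.91 rad/s.
KE_i = ½ΣIω² = 802.2 J; KE_f = ½(2.558)(13.91)² = 247.4 J.
Fraction dissipated = (KE_i − KE_f)/KE_i = 0.6916.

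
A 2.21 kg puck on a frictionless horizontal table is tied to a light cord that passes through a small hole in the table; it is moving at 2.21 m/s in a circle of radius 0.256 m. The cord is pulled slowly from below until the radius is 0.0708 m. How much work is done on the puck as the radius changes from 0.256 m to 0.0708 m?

Central (radial) force ⇒ zero torque about the center ⇒ m v r is constant.
v₂ = v₁ r₁ / r₂ = (2.21)(0.256) / (0.0708) = 7.991 m/s.
W = ΔKE = ½m(v₂² − v₁²) = 65.16 J.

W ≈ 65.2 J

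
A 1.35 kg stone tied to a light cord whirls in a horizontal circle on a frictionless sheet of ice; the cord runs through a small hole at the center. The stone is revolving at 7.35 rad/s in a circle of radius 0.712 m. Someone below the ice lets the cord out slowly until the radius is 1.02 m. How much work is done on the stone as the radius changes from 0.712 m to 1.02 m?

W ≈ -9.48 J

No torque about the axis ⇒ m r₁² ω₁ = m r₂² ω₂.
ω₂ = ω₁ (r₁/r₂)² = (7.35)(0.712/1.02)² = 3.581 rad/s.
W = ΔKE = ½m(v₂² − v₁²) = -9.478 J.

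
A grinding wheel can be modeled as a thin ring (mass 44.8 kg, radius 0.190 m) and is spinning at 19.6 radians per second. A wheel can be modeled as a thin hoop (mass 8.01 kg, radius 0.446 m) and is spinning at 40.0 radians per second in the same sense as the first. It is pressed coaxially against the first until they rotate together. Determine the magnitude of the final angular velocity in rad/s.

|ω_f| ≈ 29.7 rad/s

No external torque acts about the common axis, so total angular momentum is conserved.
Moments of inertia: I_A = (44.8)(0.190)² = 1.617 kg·m²; I_B = (8.01)(0.446)² = 1.593 kg·m².
Taking A's sense as positive: L = (1.617)(19.6) + (1.593)(40.0) = 95.43 kg·m²·rad/s.
Combined I = 1.617 + 1.593 = 3.211 kg·m².
ω_f = L / I = 95.43 / 3.211 = 29.72 rad/s.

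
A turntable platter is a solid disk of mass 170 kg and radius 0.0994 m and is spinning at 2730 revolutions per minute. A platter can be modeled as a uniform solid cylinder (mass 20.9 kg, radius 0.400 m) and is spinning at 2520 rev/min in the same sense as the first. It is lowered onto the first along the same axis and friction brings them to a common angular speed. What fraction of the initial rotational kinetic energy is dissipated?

fraction ≈ 0.00146

The coupling torques are internal; angular momentum about the shared axis is conserved.
Moments of inertia: I_A = ½(170)(0.0994)² = 0.8398 kg·m²; I_B = ½(20.9)(0.400)² = 1.672 kg·m².
Taking A's sense as positive: L = (0.8398)(2730) + (1.672)(2520) = 6506 kg·m²·rpm.
Combined I = 0.8398 + 1.672 = 2.512 kg·m².
ω_f = L / I = 6506 / 2.512 = 2590 rpm.
KE_i = ½ΣIω² = 92540 J; KE_f = ½(2.512)(271.2)² = 92400 J.
Fraction dissipated = (KE_i − KE_f)/KE_i = 0.001461.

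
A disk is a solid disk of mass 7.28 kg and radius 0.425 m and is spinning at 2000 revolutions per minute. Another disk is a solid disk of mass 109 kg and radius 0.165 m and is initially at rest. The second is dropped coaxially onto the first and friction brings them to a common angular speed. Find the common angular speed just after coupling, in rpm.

|ω_f| ≈ 614 rpm

No external torque acts about the common axis, so total angular momentum is conserved.
Moments of inertia: I_A = ½(7.28)(0.425)² = 0.6575 kg·m²; I_B = ½(109)(0.165)² = 1.484 kg·m².
Taking A's sense as positive: L = (0.6575)(2000) = 1315 kg·m²·rpm.
Combined I = 0.6575 + 1.484 = 2.141 kg·m².
ω_f = L / I = 1315 / 2.141 = 614.1 rpm.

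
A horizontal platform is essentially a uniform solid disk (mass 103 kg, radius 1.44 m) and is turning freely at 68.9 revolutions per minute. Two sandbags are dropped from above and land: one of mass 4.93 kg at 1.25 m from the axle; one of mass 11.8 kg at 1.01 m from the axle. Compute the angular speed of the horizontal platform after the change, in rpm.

ω_f ≈ 58.2 rpm

No external torque acts about the axle; L_before = L_after.
I_p = ½(103)(1.44)² = 106.8 kg·m².
Added inertia Σmr² = (4.93)(1.25)² + (11.8)(1.01)² = 19.74 kg·m²; I_f = 106.8 + 19.74 = 126.5 kg·m².
ω_f = I_p ω_i / I_f = (106.8)(68.9) / 126.5 = 58.15 rpm.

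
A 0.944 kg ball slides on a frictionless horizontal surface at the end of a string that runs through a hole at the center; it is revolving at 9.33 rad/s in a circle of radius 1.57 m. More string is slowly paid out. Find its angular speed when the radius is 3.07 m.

The constraining force is radial, so m r² ω about the center is conserved.
ω₂ = ω₁ (r₁/r₂)² = (9.33)(1.57/3.07)² = 2.440 rad/s.

ω₂ ≈ 2.44 rad/s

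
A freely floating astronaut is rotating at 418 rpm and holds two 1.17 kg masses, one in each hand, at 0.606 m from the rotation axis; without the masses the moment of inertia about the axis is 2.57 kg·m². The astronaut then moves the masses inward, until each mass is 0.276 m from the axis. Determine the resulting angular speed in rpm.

Angular momentum about the spin axis is conserved since the torque about it is zero.
I₁ = 2.57 + 2(1.17)(0.606)² = 3.429 kg·m²; I₂ = 2.57 + 2(1.17)(0.276)² = 2.748 kg·m².
ω₂ = I₁ω₁ / I₂ = (3.429)(418 rpm) / (2.748) = 521.6 rpm.

ω₂ ≈ 522 rpm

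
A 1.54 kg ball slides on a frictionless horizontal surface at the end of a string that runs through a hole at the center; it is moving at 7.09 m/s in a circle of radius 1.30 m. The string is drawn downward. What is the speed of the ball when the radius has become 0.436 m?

Central (radial) force ⇒ zero torque about the center ⇒ m v r is constant.
v₂ = v₁ r₁ / r₂ = (7.09)(1.30) / (0.436) = 21.14 m/s.

v₂ ≈ 21.1 m/s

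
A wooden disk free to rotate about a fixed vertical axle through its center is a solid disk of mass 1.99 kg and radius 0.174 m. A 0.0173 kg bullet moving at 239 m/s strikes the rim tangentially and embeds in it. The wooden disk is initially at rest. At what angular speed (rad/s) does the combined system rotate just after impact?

|ω_f| ≈ 23.5 rad/s

About the axle the impulsive forces during the collision are internal, so angular momentum about that axis is conserved.
I_p = ½(1.99)(0.174)² = 0.03012 kg·m². Taking the sense of the bullet's angular momentum as positive, L_{bullet} = m v R = (0.0173)(239)(0.174) = 0.7194 kg·m²/s.
L_i = 0 + 0.7194 = 0.7194 kg·m²/s.
After sticking, I_f = I_p + m R² = 0.03012 + (0.0173)(0.174)² = 0.03065 kg·m².
ω_f = L_i / I_f = 0.7194 / 0.03065 = 23.47 rad/s.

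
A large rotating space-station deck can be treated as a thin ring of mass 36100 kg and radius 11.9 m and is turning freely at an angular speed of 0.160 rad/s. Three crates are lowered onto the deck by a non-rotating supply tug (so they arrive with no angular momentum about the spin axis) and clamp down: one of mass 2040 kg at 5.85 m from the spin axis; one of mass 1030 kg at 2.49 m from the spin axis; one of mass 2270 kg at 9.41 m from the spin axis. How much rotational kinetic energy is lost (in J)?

energy lost ≈ 3370 J

No external torque acts about the spin axis; L_before = L_after.
I_p = (36100)(11.9)² = 5.112e+06 kg·m².
Added inertia Σmr² = (2040)(5.85)² + (1030)(2.49)² + (2270)(9.41)² = 2.772e+05 kg·m²; I_f = 5.112e+06 + 2.772e+05 = 5.389e+06 kg·m².
ω_f = I_p ω_i / I_f = (5.112e+06)(0.160) / 5.389e+06 = 0.1518 rad/s.
KE_i = ½(5.112e+06)(0.1600 rad/s)² = 65440 J; KE_f = ½(5.389e+06)(0.1518)² = 62070 J.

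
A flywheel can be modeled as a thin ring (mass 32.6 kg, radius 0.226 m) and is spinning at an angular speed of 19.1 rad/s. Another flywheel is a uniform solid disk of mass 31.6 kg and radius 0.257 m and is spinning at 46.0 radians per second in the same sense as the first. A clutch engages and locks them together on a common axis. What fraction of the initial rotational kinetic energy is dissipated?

No external torque acts about the common axis, so total angular momentum is conserved.
Moments of inertia: I_A = (32.6)(0.226)² = 1.665 kg·m²; I_B = ½(31.6)(0.257)² = 1.044 kg·m².
Taking A's sense as positive: L = (1.665)(19.1) + (1.044)(46.0) = 79.81 kg·m²·rad/s.
Combined I = 1.665 + 1.044 = 2.709 kg·m².
ω_f = L / I = 79.81 / 2.709 = 29.46 rad/s.
KE_i = ½ΣIω² = 1408 J; KE_f = ½(2.709)(29.46)² = 1176 J.
Fraction dissipated = (KE_i − KE_f)/KE_i = 0.1649.

fraction ≈ 0.165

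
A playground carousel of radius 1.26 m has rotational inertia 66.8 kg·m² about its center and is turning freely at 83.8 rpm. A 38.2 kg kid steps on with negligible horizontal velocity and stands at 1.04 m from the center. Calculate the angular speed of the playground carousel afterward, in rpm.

No external torque acts about the center; L_before = L_after.
Added inertia Σmr² = (38.2)(1.04)² = 41.32 kg·m²; I_f = 66.80 + 41.32 = 108.1 kg·m².
ω_f = I_p ω_i / I_f = (66.80)(83.8) / 108.1 = 51.78 rpm.

ω_f ≈ 51.8 rpm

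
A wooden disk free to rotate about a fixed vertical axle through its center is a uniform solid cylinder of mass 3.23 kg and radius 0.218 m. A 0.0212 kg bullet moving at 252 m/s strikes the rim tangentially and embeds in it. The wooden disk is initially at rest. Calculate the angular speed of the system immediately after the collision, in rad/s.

About the axle the impulsive forces during the collision are internal, so angular momentum about that axis is conserved.
I_p = ½(3.23)(0.218)² = 0.07675 kg·m². Taking the sense of the bullet's angular momentum as positive, L_{bullet} = m v R = (0.0212)(252)(0.218) = 1.165 kg·m²/s.
L_i = 0 + 1.165 = 1.165 kg·m²/s.
After sticking, I_f = I_p + m R² = 0.07675 + (0.0212)(0.218)² = 0.07776 kg·m².
ω_f = L_i / I_f = 1.165 / 0.07776 = 14.98 rad/s.

|ω_f| ≈ 15.0 rad/s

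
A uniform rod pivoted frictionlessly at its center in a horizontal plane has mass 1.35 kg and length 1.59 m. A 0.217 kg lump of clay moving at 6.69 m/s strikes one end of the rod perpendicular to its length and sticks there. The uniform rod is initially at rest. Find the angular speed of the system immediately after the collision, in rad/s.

|ω_f| ≈ 2.74 rad/s

The axle reaction passes through the pivot and exerts no torque about it; angular momentum about the pivot is conserved through the impact.
I_p = (1/12)(1.35)(1.59)² = 0.2844 kg·m². Taking the sense of the lump of clay's angular momentum as positive, L_{lump} = m v R = (0.217)(6.69)(1.59/2) = 1.154 kg·m²/s.
L_i = 0 + 1.154 = 1.154 kg·m²/s.
After sticking, I_f = I_p + m R² = 0.2844 + (0.217)(1.59/2)² = 0.4216 kg·m².
ω_f = L_i / I_f = 1.154 / 0.4216 = 2.738 rad/s.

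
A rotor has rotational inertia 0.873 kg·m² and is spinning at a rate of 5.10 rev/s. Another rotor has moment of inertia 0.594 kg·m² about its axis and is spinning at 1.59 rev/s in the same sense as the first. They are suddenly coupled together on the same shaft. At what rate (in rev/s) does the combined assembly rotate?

No external torque acts about the common axis, so total angular momentum is conserved.
Taking A's sense as positive: L = (0.8730)(5.10) + (0.5940)(1.59) = 5.397 kg·m²·rev/s.
Combined I = 0.8730 + 0.5940 = 1.467 kg·m².
ω_f = L / I = 5.397 / 1.467 = 3.679 rev/s.

|ω_f| ≈ 3.68 rev/s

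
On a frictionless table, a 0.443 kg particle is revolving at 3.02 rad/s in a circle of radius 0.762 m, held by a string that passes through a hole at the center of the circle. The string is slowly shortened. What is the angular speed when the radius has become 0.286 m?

No torque about the axis ⇒ m r₁² ω₁ = m r₂² ω₂.
ω₂ = ω₁ (r₁/r₂)² = (3.02)(0.762/0.286)² = 21.44 rad/s.

ω₂ ≈ 21.4 rad/s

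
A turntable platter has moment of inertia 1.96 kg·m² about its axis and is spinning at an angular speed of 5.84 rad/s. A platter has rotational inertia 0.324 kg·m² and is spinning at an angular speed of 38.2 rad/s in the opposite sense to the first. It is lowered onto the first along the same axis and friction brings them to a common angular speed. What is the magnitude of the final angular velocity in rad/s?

No external torque acts about the common axis, so total angular momentum is conserved.
Taking A's sense as positive: L = (1.960)(5.84) − (0.3240)(38.2) = -0.9304 kg·m²·rad/s.
Combined I = 1.960 + 0.3240 = 2.284 kg·m².
ω_f = L / I = -0.9304 / 2.284 = -0.4074 rad/s.

|ω_f| ≈ 0.407 rad/s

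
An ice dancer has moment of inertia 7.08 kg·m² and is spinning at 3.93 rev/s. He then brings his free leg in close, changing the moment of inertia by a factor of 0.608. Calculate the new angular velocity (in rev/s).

Angular momentum about the spin axis is conserved since the torque about it is zero.
I₂ = 0.608 × 7.08 = 4.305 kg·m².
ω₂ = I₁ω₁ / I₂ = (7.080)(3.93 rev/s) / (4.305) = 6.464 rev/s.

ω₂ ≈ 6.46 rev/s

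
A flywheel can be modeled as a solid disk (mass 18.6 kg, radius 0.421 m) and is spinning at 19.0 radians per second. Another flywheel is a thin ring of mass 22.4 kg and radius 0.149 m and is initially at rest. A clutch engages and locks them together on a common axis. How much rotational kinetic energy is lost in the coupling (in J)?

The coupling torques are internal; angular momentum about the shared axis is conserved.
Moments of inertia: I_A = ½(18.6)(0.421)² = 1.648 kg·m²; I_B = (22.4)(0.149)² = 0.4973 kg·m².
Taking A's sense as positive: L = (1.648)(19.0) = 31.32 kg·m²·rad/s.
Combined I = 1.648 + 0.4973 = 2.146 kg·m².
ω_f = L / I = 31.32 / 2.146 = 14.60 rad/s.
KE_i = ½ΣIω² = 297.5 J; KE_f = ½(2.146)(14.60)² = 228.6 J.

ΔKE lost ≈ 69.0 J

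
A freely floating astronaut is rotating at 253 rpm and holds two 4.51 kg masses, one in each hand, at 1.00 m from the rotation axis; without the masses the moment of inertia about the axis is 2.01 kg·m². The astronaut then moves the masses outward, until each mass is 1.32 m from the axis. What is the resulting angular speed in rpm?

ω₂ ≈ 157 rpm

No external torque acts about the spin axis, so angular momentum is conserved.
I₁ = 2.01 + 2(4.51)(1.00)² = 11.03 kg·m²; I₂ = 2.01 + 2(4.51)(1.32)² = 17.73 kg·m².
ω₂ = I₁ω₁ / I₂ = (11.03)(253 rpm) / (17.73) = 157.4 rpm.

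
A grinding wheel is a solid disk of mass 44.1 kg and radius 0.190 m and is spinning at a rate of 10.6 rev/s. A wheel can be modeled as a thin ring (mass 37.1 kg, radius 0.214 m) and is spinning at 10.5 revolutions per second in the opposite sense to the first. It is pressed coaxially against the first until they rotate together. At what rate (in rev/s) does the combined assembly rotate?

The coupling torques are internal; angular momentum about the shared axis is conserved.
Moments of inertia: I_A = ½(44.1)(0.190)² = 0.7960 kg·m²; I_B = (37.1)(0.214)² = 1.699 kg·m².
Taking A's sense as positive: L = (0.7960)(10.6) − (1.699)(10.5) = -9.402 kg·m²·rev/s.
Combined I = 0.7960 + 1.699 = 2.495 kg·m².
ω_f = L / I = -9.402 / 2.495 = -3.768 rev/s.

|ω_f| ≈ 3.77 rev/s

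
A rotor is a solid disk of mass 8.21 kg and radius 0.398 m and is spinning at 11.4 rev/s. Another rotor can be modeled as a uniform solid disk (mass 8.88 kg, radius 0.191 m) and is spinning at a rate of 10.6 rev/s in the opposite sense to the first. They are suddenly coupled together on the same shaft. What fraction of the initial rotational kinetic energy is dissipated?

fraction ≈ 0.611

The coupling torques are internal; angular momentum about the shared axis is conserved.
Moments of inertia: I_A = ½(8.21)(0.398)² = 0.6502 kg·m²; I_B = ½(8.88)(0.191)² = 0.1620 kg·m².
Taking A's sense as positive: L = (0.6502)(11.4) − (0.1620)(10.6) = 5.696 kg·m²·rev/s.
Combined I = 0.6502 + 0.1620 = 0.8122 kg·m².
ω_f = L / I = 5.696 / 0.8122 = 7.013 rev/s.
KE_i = ½ΣIω² = 2027 J; KE_f = ½(0.8122)(44.06)² = 788.5 J.
Fraction dissipated = (KE_i − KE_f)/KE_i = 0.6111.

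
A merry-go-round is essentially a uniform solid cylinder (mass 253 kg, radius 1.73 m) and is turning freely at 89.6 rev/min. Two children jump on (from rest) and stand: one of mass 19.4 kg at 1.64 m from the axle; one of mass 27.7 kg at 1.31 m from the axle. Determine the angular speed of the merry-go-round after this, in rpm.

The added mass arrives with no angular momentum about the axle, and any external torque about the axle is negligible, so the system's angular momentum is conserved.
I_p = ½(253)(1.73)² = 378.6 kg·m².
Added inertia Σmr² = (19.4)(1.64)² + (27.7)(1.31)² = 99.71 kg·m²; I_f = 378.6 + 99.71 = 478.3 kg·m².
ω_f = I_p ω_i / I_f = (378.6)(89.6) / 478.3 = 70.92 rpm.

ω_f ≈ 70.9 rpm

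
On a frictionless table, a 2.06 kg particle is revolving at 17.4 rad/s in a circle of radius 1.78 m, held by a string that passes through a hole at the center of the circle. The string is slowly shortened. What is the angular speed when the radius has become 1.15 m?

ω₂ ≈ 41.7 rad/s

No torque about the axis ⇒ m r₁² ω₁ = m r₂² ω₂.
ω₂ = ω₁ (r₁/r₂)² = (17.4)(1.78/1.15)² = 41.69 rad/s.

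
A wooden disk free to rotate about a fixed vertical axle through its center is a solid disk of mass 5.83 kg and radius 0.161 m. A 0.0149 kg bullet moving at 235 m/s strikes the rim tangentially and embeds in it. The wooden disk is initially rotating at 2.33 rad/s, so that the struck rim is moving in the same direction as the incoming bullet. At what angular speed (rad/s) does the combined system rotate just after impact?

About the axle the impulsive forces during the collision are internal, so angular momentum about that axis is conserved.
I_p = ½(5.83)(0.161)² = 0.07556 kg·m². Taking the sense of the bullet's angular momentum as positive, L_{bullet} = m v R = (0.0149)(235)(0.161) = 0.5637 kg·m²/s.
L_i = +I_p ω_p + m v R = +(0.07556)(2.33) + 0.5637 = 0.7398 kg·m²/s.
After sticking, I_f = I_p + m R² = 0.07556 + (0.0149)(0.161)² = 0.07595 kg·m².
ω_f = L_i / I_f = 0.7398 / 0.07595 = 9.741 rad/s.

|ω_f| ≈ 9.74 rad/s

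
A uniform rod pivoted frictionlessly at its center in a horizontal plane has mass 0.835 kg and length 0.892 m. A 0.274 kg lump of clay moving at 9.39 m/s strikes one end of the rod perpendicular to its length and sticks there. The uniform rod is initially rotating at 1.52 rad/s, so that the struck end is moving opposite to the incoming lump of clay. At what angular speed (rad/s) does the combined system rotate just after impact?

About the pivot the impulsive forces during the collision are internal, so angular momentum about that axis is conserved.
I_p = (1/12)(0.835)(0.892)² = 0.05536 kg·m². Taking the sense of the lump of clay's angular momentum as positive, L_{lump} = m v R = (0.274)(9.39)(0.892/2) = 1.147 kg·m²/s.
L_i = −I_p ω_p + m v R = −(0.05536)(1.52) + 1.147 = 1.063 kg·m²/s.
After sticking, I_f = I_p + m R² = 0.05536 + (0.274)(0.892/2)² = 0.1099 kg·m².
ω_f = L_i / I_f = 1.063 / 0.1099 = 9.678 rad/s.

|ω_f| ≈ 9.68 rad/s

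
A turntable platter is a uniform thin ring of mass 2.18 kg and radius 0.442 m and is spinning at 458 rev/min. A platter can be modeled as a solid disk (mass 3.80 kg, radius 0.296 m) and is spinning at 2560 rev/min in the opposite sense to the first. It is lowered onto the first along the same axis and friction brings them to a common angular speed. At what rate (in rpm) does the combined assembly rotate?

|ω_f| ≈ 390 rpm

No external torque acts about the common axis, so total angular momentum is conserved.
Moments of inertia: I_A = (2.18)(0.442)² = 0.4259 kg·m²; I_B = ½(3.80)(0.296)² = 0.1665 kg·m².
Taking A's sense as positive: L = (0.4259)(458) − (0.1665)(2560) = -231.1 kg·m²·rpm.
Combined I = 0.4259 + 0.1665 = 0.5924 kg·m².
ω_f = L / I = -231.1 / 0.5924 = -390.1 rpm.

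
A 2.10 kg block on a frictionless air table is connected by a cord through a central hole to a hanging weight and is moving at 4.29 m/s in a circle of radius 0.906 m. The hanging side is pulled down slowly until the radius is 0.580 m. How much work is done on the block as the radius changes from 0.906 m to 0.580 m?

The only horizontal force on the mass is along the cord (radial), so it exerts no torque about the hole and angular momentum m v r is conserved.
v₂ = v₁ r₁ / r₂ = (4.29)(0.906) / (0.580) = 6.701 m/s.
W = ΔKE = ½m(v₂² − v₁²) = 27.83 J.

W ≈ 27.8 J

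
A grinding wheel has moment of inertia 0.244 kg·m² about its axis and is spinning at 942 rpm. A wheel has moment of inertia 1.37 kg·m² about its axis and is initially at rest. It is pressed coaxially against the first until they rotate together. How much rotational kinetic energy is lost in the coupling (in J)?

No external torque acts about the common axis, so total angular momentum is conserved.
Taking A's sense as positive: L = (0.2440)(942) = 229.8 kg·m²·rpm.
Combined I = 0.2440 + 1.370 = 1.614 kg·m².
ω_f = L / I = 229.8 / 1.614 = 142.4 rpm.
KE_i = ½ΣIω² = 1187 J; KE_f = ½(1.614)(14.91)² = 179.5 J.

ΔKE lost ≈ 1010 J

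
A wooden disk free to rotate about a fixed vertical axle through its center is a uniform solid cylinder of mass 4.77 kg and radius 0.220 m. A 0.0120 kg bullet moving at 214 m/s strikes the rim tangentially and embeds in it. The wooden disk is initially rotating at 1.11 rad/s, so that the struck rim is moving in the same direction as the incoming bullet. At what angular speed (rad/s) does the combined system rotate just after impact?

The axle reaction passes through the axle and exerts no torque about it; angular momentum about the axle is conserved through the impact.
I_p = ½(4.77)(0.220)² = 0.1154 kg·m². Taking the sense of the bullet's angular momentum as positive, L_{bullet} = m v R = (0.0120)(214)(0.220) = 0.5650 kg·m²/s.
L_i = +I_p ω_p + m v R = +(0.1154)(1.11) + 0.5650 = 0.6931 kg·m²/s.
After sticking, I_f = I_p + m R² = 0.1154 + (0.0120)(0.220)² = 0.1160 kg·m².
ω_f = L_i / I_f = 0.6931 / 0.1160 = 5.974 rad/s.

|ω_f| ≈ 5.97 rad/s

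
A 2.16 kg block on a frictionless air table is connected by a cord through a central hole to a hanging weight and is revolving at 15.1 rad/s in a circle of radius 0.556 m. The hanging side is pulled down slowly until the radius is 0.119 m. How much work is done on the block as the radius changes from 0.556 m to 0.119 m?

W ≈ 1590 J

The constraining force is radial, so m r² ω about the center is conserved.
ω₂ = ω₁ (r₁/r₂)² = (15.1)(0.556/0.119)² = 329.6 rad/s.
W = ΔKE = ½m(v₂² − v₁²) = 1586 J.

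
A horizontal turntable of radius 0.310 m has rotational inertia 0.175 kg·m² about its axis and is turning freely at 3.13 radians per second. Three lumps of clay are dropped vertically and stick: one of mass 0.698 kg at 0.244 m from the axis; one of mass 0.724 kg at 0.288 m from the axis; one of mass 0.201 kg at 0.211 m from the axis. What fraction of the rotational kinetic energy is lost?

fraction ≈ 0.387

The added mass arrives with no angular momentum about the axis, and any external torque about the axis is negligible, so the system's angular momentum is conserved.
Added inertia Σmr² = (0.698)(0.244)² + (0.724)(0.288)² + (0.201)(0.211)² = 0.1106 kg·m²; I_f = 0.1750 + 0.1106 = 0.2856 kg·m².
ω_f = I_p ω_i / I_f = (0.1750)(3.13) / 0.2856 = 1.918 rad/s.
KE_i = ½(0.1750)(3.130 rad/s)² = 0.8572 J; KE_f = ½(0.2856)(1.918)² = 0.5253 J.
Fraction lost = 0.3872.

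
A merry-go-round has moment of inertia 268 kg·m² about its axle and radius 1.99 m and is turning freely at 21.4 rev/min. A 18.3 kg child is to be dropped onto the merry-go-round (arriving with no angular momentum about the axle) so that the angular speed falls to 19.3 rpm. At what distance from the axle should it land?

No external torque acts about the axle; L_before = L_after.
I_p ω_i = (I_p + m r²) ω_f ⇒ m r² = I_p(ω_i/ω_f − 1) = 268.0(21.4/19.3 − 1) = 29.16 kg·m².
r = √(29.16/18.3) = 1.262 m.

r ≈ 1.26 m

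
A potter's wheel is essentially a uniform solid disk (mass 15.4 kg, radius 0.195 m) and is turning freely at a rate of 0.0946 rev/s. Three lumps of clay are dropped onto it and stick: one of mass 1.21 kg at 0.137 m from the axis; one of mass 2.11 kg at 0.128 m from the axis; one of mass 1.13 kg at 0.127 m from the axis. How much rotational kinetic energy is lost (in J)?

energy lost ≈ 0.0106 J

The added mass arrives with no angular momentum about the axis, and any external torque about the axis is negligible, so the system's angular momentum is conserved.
I_p = ½(15.4)(0.195)² = 0.2928 kg·m².
Added inertia Σmr² = (1.21)(0.137)² + (2.11)(0.128)² + (1.13)(0.127)² = 0.07551 kg·m²; I_f = 0.2928 + 0.07551 = 0.3683 kg·m².
ω_f = I_p ω_i / I_f = (0.2928)(0.0946) / 0.3683 = 0.07521 rev/s.
KE_i = ½(0.2928)(0.5944 rad/s)² = 0.05172 J; KE_f = ½(0.3683)(0.4725)² = 0.04112 J.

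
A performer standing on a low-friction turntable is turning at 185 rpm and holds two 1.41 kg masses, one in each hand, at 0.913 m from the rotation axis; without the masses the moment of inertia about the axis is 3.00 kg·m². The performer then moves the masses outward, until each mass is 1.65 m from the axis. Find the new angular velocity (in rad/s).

ω₂ ≈ 9.71 rad/s

No external torque acts about the spin axis, so angular momentum is conserved.
I₁ = 3.00 + 2(1.41)(0.913)² = 5.351 kg·m²; I₂ = 3.00 + 2(1.41)(1.65)² = 10.68 kg·m².
ω₂ = I₁ω₁ / I₂ = (5.351)(185 rpm) / (10.68) = 92.71 rpm = 9.708 rad/s.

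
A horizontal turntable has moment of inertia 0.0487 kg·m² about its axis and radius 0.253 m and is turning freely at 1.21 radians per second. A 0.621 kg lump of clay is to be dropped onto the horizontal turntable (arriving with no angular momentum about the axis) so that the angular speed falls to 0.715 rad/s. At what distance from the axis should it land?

r ≈ 0.233 m

No external torque acts about the axis; L_before = L_after.
I_p ω_i = (I_p + m r²) ω_f ⇒ m r² = I_p(ω_i/ω_f − 1) = 0.04870(1.21/0.715 − 1) = 0.03372 kg·m².
r = √(0.03372/0.621) = 0.2330 m.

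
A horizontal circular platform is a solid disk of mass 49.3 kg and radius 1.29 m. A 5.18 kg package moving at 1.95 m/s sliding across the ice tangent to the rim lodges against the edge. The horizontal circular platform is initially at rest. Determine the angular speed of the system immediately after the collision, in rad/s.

About the central axle the impulsive forces during the collision are internal, so angular momentum about that axis is conserved.
I_p = ½(49.3)(1.29)² = 41.02 kg·m². Taking the sense of the package's angular momentum as positive, L_{package} = m v R = (5.18)(1.95)(1.29) = 13.03 kg·m²/s.
L_i = 0 + 13.03 = 13.03 kg·m²/s.
After sticking, I_f = I_p + m R² = 41.02 + (5.18)(1.29)² = 49.64 kg·m².
ω_f = L_i / I_f = 13.03 / 49.64 = 0.2625 rad/s.

|ω_f| ≈ 0.262 rad/s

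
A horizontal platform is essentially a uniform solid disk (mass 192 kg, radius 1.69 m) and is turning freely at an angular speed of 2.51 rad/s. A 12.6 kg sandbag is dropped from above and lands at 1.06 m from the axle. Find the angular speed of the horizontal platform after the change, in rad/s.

ω_f ≈ 2.39 rad/s

The added mass arrives with no angular momentum about the axle, and any external torque about the axle is negligible, so the system's angular momentum is conserved.
I_p = ½(192)(1.69)² = 274.2 kg·m².
Added inertia Σmr² = (12.6)(1.06)² = 14.16 kg·m²; I_f = 274.2 + 14.16 = 288.3 kg·m².
ω_f = I_p ω_i / I_f = (274.2)(2.51) / 288.3 = 2.387 rad/s.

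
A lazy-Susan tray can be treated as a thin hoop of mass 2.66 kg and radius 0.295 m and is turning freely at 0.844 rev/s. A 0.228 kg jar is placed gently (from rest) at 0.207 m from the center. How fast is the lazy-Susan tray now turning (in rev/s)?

The added mass arrives with no angular momentum about the center, and any external torque about the center is negligible, so the system's angular momentum is conserved.
I_p = (2.66)(0.295)² = 0.2315 kg·m².
Added inertia Σmr² = (0.228)(0.207)² = 0.009770 kg·m²; I_f = 0.2315 + 0.009770 = 0.2413 kg·m².
ω_f = I_p ω_i / I_f = (0.2315)(0.844) / 0.2413 = 0.8098 rev/s.

ω_f ≈ 0.810 rev/s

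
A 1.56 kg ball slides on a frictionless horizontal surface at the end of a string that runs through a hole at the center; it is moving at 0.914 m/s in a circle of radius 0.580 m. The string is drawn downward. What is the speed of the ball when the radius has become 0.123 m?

v₂ ≈ 4.31 m/s

Central (radial) force ⇒ zero torque about the center ⇒ m v r is constant.
v₂ = v₁ r₁ / r₂ = (0.914)(0.580) / (0.123) = 4.310 m/s.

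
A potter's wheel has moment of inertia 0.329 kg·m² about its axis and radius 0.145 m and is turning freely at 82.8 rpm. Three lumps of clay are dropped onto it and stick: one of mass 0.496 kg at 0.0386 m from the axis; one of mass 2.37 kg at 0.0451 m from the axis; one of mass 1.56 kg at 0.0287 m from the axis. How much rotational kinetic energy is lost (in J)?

energy lost ≈ 0.252 J

No external torque acts about the axis; L_before = L_after.
Added inertia Σmr² = (0.496)(0.0386)² + (2.37)(0.0451)² + (1.56)(0.0287)² = 0.006845 kg·m²; I_f = 0.3290 + 0.006845 = 0.3358 kg·m².
ω_f = I_p ω_i / I_f = (0.3290)(82.8) / 0.3358 = 81.11 rpm.
KE_i = ½(0.3290)(8.671 rad/s)² = 12.37 J; KE_f = ½(0.3358)(8.494)² = 12.12 J.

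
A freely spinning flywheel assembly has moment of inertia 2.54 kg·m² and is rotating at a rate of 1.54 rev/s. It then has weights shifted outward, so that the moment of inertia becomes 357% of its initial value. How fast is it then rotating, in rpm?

Angular momentum about the spin axis is conserved since the torque about it is zero.
I₂ = 3.57 × 2.54 = 9.068 kg·m².
ω₂ = I₁ω₁ / I₂ = (2.540)(1.54 rev/s) / (9.068) = 0.4314 rev/s = 25.88 rpm.

ω₂ ≈ 25.9 rpm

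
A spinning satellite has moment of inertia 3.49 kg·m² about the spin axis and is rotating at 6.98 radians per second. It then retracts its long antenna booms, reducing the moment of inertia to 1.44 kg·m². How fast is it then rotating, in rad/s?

No external torque acts about the spin axis, so angular momentum is conserved.
ω₂ = I₁ω₁ / I₂ = (3.490)(6.98 rad/s) / (1.440) = 16.92 rad/s.

ω₂ ≈ 16.9 rad/s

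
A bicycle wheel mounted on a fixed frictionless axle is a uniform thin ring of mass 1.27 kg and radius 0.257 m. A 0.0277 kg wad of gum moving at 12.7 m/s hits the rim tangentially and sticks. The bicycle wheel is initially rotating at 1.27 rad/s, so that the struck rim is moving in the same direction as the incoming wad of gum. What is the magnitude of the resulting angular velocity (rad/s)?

|ω_f| ≈ 2.30 rad/s

About the axle the impulsive forces during the collision are internal, so angular momentum about that axis is conserved.
I_p = (1.27)(0.257)² = 0.08388 kg·m². Taking the sense of the wad of gum's angular momentum as positive, L_{wad} = m v R = (0.0277)(12.7)(0.257) = 0.09041 kg·m²/s.
L_i = +I_p ω_p + m v R = +(0.08388)(1.27) + 0.09041 = 0.1969 kg·m²/s.
After sticking, I_f = I_p + m R² = 0.08388 + (0.0277)(0.257)² = 0.08571 kg·m².
ω_f = L_i / I_f = 0.1969 / 0.08571 = 2.298 rad/s.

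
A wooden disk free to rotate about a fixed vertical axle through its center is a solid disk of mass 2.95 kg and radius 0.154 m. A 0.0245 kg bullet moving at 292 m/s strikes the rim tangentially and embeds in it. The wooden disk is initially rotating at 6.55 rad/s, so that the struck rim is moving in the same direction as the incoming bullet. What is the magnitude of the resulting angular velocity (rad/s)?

|ω_f| ≈ 37.4 rad/s

The axle reaction passes through the axle and exerts no torque about it; angular momentum about the axle is conserved through the impact.
I_p = ½(2.95)(0.154)² = 0.03498 kg·m². Taking the sense of the bullet's angular momentum as positive, L_{bullet} = m v R = (0.0245)(292)(0.154) = 1.102 kg·m²/s.
L_i = +I_p ω_p + m v R = +(0.03498)(6.55) + 1.102 = 1.331 kg·m²/s.
After sticking, I_f = I_p + m R² = 0.03498 + (0.0245)(0.154)² = 0.03556 kg·m².
ω_f = L_i / I_f = 1.331 / 0.03556 = 37.42 rad/s.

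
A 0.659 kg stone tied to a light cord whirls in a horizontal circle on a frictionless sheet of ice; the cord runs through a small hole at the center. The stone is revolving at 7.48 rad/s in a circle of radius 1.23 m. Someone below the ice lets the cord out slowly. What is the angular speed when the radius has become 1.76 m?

ω₂ ≈ 3.65 rad/s

No torque about the axis ⇒ m r₁² ω₁ = m r₂² ω₂.
ω₂ = ω₁ (r₁/r₂)² = (7.48)(1.23/1.76)² = 3.653 rad/s.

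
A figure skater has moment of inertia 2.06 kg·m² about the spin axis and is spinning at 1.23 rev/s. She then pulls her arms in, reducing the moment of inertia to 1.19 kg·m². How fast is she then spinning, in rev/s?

Angular momentum about the spin axis is conserved since the torque about it is zero.
ω₂ = I₁ω₁ / I₂ = (2.060)(1.23 rev/s) / (1.190) = 2.129 rev/s.

ω₂ ≈ 2.13 rev/s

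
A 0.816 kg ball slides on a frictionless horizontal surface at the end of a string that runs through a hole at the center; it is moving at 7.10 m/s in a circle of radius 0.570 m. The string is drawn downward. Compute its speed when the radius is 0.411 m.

v₂ ≈ 9.85 m/s

The only horizontal force on the mass is along the cord (radial), so it exerts no torque about the hole and angular momentum m v r is conserved.
v₂ = v₁ r₁ / r₂ = (7.10)(0.570) / (0.411) = 9.847 m/s.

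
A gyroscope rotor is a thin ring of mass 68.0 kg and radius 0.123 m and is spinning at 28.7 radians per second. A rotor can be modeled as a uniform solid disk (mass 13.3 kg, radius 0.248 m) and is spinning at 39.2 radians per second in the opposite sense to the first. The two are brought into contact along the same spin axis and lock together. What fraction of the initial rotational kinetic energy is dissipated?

The coupling torques are internal; angular momentum about the shared axis is conserved.
Moments of inertia: I_A = (68.0)(0.123)² = 1.029 kg·m²; I_B = ½(13.3)(0.248)² = 0.4090 kg·m².
Taking A's sense as positive: L = (1.029)(28.7) − (0.4090)(39.2) = 13.49 kg·m²·rad/s.
Combined I = 1.029 + 0.4090 = 1.438 kg·m².
ω_f = L / I = 13.49 / 1.438 = 9.385 rad/s.
KE_i = ½ΣIω² = 737.9 J; KE_f = ½(1.438)(9.385)² = 63.31 J.
Fraction dissipated = (KE_i − KE_f)/KE_i = 0.9142.

fraction ≈ 0.914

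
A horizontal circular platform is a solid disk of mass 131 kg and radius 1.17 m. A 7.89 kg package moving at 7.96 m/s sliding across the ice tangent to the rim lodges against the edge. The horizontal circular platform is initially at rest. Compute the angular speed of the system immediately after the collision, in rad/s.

The axle reaction passes through the central axle and exerts no torque about it; angular momentum about the central axle is conserved through the impact.
I_p = ½(131)(1.17)² = 89.66 kg·m². Taking the sense of the package's angular momentum as positive, L_{package} = m v R = (7.89)(7.96)(1.17) = 73.48 kg·m²/s.
L_i = 0 + 73.48 = 73.48 kg·m²/s.
After sticking, I_f = I_p + m R² = 89.66 + (7.89)(1.17)² = 100.5 kg·m².
ω_f = L_i / I_f = 73.48 / 100.5 = 0.7314 rad/s.

|ω_f| ≈ 0.731 rad/s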